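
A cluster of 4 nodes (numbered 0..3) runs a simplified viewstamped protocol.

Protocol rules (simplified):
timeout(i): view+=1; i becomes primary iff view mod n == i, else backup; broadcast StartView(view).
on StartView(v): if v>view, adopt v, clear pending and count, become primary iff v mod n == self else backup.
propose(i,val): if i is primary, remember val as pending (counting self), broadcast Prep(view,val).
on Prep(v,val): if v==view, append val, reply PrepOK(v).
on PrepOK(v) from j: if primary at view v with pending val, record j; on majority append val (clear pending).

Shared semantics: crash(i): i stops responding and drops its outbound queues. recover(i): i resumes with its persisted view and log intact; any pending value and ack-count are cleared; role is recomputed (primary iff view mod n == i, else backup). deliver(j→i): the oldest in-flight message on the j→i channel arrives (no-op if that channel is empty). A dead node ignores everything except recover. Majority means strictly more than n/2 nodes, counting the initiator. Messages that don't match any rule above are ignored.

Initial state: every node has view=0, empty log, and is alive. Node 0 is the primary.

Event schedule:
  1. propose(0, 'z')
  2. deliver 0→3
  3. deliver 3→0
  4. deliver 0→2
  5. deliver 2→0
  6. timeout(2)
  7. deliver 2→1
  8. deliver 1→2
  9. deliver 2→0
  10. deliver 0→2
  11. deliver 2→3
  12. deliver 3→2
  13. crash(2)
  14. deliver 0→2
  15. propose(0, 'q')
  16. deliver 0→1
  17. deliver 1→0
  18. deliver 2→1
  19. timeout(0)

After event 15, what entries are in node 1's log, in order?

[1] propose(0,'z') → ∅
[2] deliver 0→3 → N3(back v0 [z])
[3] deliver 3→0 → ∅
[4] deliver 0→2 → N2(back v0 [z])
[5] deliver 2→0 → N0(prim v0 [z])
[6] timeout(2) → N2(back v1 [z])
[7] deliver 2→1 → N1(prim v1 [-])
[8] deliver 1→2 → ∅
[9] deliver 2→0 → N0(back v1 [z])
[10] deliver 0→2 → ∅
[11] deliver 2→3 → N3(back v1 [z])
[12] deliver 3→2 → ∅
[13] crash(2) → N2(✗back v1 [z])
[14] deliver 0→2 → ∅
[15] propose(0,'q') → ∅

empty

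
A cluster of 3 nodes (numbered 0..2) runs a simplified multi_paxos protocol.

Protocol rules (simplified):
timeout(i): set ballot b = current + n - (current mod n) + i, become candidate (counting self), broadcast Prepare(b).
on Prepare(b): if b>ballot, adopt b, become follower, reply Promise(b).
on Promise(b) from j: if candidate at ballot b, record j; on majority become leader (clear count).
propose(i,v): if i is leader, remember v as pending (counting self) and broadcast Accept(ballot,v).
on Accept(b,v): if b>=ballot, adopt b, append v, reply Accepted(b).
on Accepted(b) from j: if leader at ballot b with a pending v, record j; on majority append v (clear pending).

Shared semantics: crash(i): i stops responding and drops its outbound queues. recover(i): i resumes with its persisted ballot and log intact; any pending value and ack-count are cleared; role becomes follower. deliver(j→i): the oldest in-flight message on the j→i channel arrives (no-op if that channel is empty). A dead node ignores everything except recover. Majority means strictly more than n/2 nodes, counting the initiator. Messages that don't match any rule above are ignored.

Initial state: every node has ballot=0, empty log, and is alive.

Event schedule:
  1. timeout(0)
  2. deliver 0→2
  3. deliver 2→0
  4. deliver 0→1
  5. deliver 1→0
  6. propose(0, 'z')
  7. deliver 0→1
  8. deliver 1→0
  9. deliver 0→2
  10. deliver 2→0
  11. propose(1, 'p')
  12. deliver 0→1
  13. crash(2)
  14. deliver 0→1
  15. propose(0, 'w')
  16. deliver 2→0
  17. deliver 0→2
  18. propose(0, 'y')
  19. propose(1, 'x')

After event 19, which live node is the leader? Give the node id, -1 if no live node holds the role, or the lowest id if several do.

0

step 1 timeout(0): 0={cand,b=3,log=-}
step 2 deliver 0→2: 2={foll,b=3,log=-}
step 3 deliver 2→0: 0={lead,b=3,log=-}
step 4 deliver 0→1: 1={foll,b=3,log=-}
step 5 deliver 1→0: —
step 6 propose(0,'z'): —
step 7 deliver 0→1: 1={foll,b=3,log=z}
step 8 deliver 1→0: 0={lead,b=3,log=z}
step 9 deliver 0→2: 2={foll,b=3,log=z}
step 10 deliver 2→0: —
step 11 propose(1,'p'): —
step 12 deliver 0→1: —
step 13 crash(2): 2={✗foll,b=3,log=z}
step 14 deliver 0→1: —
step 15 propose(0,'w'): —
step 16 deliver 2→0: —
step 17 deliver 0→2: —
step 18 propose(0,'y'): —
step 19 propose(1,'x'): —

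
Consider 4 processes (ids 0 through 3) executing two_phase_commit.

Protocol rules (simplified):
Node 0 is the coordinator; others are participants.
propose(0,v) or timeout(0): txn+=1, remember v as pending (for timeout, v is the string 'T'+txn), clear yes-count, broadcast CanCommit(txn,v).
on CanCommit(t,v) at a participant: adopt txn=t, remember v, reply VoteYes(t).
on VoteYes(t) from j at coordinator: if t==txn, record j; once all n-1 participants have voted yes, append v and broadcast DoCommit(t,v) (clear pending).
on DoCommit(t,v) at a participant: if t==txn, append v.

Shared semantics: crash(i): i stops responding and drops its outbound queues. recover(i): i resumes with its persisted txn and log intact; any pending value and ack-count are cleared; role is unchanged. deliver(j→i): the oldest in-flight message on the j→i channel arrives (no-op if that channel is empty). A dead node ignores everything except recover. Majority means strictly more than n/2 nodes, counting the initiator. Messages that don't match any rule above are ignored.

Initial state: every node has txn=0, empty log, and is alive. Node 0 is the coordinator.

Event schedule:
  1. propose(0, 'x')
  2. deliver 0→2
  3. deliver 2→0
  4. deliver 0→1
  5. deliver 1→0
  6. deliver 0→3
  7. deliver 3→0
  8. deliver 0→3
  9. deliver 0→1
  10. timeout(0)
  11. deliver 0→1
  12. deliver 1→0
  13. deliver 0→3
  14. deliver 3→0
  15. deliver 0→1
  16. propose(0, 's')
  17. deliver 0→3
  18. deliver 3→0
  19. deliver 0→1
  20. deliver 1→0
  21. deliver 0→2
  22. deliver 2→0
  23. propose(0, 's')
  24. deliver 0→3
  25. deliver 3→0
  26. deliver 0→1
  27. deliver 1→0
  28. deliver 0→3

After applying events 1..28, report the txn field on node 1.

[1] propose(0,'x') → N0(coor t1 [-])
[2] deliver 0→2 → N2(part t1 [-])
[3] deliver 2→0 → ∅
[4] deliver 0→1 → N1(part t1 [-])
[5] deliver 1→0 → ∅
[6] deliver 0→3 → N3(part t1 [-])
[7] deliver 3→0 → N0(coor t1 [x])
[8] deliver 0→3 → N3(part t1 [x])
[9] deliver 0→1 → N1(part t1 [x])
[10] timeout(0) → N0(coor t2 [x])
[11] deliver 0→1 → N1(part t2 [x])
[12] deliver 1→0 → ∅
[13] deliver 0→3 → N3(part t2 [x])
[14] deliver 3→0 → ∅
[15] deliver 0→1 → ∅
[16] propose(0,'s') → N0(coor t3 [x])
[17] deliver 0→3 → N3(part t3 [x])
[18] deliver 3→0 → ∅
[19] deliver 0→1 → N1(part t3 [x])
[20] deliver 1→0 → ∅
[21] deliver 0→2 → N2(part t1 [x])
[22] deliver 2→0 → ∅
[23] propose(0,'s') → N0(coor t4 [x])
[24] deliver 0→3 → N3(part t4 [x])
[25] deliver 3→0 → ∅
[26] deliver 0→1 → N1(part t4 [x])
[27] deliver 1→0 → ∅
[28] deliver 0→3 → ∅

4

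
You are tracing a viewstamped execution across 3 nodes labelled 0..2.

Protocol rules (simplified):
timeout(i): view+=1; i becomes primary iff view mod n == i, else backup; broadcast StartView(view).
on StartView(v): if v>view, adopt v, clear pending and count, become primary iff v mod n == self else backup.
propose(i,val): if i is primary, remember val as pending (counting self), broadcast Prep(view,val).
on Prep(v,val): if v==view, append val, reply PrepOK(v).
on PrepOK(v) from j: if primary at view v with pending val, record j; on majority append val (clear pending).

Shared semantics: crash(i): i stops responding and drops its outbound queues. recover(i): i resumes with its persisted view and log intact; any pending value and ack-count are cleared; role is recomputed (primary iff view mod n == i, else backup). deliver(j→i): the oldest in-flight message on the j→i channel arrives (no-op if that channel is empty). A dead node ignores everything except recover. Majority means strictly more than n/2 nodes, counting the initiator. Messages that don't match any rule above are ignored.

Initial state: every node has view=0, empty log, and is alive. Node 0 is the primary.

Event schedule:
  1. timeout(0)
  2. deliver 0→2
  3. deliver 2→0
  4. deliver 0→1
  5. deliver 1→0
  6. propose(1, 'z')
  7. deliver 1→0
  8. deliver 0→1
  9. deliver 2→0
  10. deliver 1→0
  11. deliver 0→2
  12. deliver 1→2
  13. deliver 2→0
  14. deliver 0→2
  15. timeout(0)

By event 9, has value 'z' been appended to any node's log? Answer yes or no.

yes

[1] timeout(0) → N0(back v1 [-])
[2] deliver 0→2 → N2(back v1 [-])
[3] deliver 2→0 → ∅
[4] deliver 0→1 → N1(prim v1 [-])
[5] deliver 1→0 → ∅
[6] propose(1,'z') → ∅
[7] deliver 1→0 → N0(back v1 [z])
[8] deliver 0→1 → N1(prim v1 [z])
[9] deliver 2→0 → ∅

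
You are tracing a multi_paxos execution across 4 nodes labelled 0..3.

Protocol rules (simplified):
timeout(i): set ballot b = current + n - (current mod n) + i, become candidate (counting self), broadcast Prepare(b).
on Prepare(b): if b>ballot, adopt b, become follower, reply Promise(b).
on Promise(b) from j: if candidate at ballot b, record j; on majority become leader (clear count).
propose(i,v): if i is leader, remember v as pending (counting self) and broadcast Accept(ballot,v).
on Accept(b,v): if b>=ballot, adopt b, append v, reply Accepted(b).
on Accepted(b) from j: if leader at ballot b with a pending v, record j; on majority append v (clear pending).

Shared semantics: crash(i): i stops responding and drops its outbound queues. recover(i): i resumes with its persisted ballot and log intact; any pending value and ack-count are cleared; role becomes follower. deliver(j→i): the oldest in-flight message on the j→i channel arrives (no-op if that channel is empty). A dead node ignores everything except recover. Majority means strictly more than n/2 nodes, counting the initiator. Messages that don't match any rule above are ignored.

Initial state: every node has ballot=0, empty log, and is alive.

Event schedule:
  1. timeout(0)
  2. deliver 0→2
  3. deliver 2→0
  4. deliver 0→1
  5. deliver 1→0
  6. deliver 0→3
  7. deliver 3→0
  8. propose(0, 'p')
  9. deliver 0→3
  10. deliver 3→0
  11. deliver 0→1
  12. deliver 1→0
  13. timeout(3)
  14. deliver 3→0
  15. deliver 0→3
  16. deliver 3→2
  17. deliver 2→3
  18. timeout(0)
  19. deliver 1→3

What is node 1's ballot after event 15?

1. timeout(0):  <0:cand b4 ->
2. deliver 0→2:  <2:foll b4 ->
3. deliver 2→0:  nop
4. deliver 0→1:  <1:foll b4 ->
5. deliver 1→0:  <0:lead b4 ->
6. deliver 0→3:  <3:foll b4 ->
7. deliver 3→0:  nop
8. propose(0,'p'):  nop
9. deliver 0→3:  <3:foll b4 p>
10. deliver 3→0:  nop
11. deliver 0→1:  <1:foll b4 p>
12. deliver 1→0:  <0:lead b4 p>
13. timeout(3):  <3:cand b11 p>
14. deliver 3→0:  <0:foll b11 p>
15. deliver 0→3:  nop

4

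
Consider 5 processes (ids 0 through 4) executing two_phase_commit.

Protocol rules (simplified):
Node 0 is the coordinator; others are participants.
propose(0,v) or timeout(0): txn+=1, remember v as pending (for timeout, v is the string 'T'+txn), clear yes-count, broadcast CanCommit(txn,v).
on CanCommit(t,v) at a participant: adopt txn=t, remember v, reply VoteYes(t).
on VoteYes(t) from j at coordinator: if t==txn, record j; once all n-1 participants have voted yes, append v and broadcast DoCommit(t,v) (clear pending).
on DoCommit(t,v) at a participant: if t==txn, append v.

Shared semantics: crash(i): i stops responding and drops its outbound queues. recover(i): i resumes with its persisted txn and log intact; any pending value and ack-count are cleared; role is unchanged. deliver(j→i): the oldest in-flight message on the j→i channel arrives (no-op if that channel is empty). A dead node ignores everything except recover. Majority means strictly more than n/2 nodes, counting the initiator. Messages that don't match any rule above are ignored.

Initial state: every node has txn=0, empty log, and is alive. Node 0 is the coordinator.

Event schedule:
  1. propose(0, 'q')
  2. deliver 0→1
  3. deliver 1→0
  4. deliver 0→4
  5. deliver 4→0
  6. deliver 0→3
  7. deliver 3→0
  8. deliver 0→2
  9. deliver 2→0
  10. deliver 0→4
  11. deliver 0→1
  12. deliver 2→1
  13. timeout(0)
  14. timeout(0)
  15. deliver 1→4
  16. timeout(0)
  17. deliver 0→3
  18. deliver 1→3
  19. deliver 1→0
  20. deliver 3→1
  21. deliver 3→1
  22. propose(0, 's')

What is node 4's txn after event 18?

1

after 1 — propose(0,'q'): n0:coor/t1/[-]
after 2 — deliver 0→1: n1:part/t1/[-]
after 3 — deliver 1→0: ·
after 4 — deliver 0→4: n4:part/t1/[-]
after 5 — deliver 4→0: ·
after 6 — deliver 0→3: n3:part/t1/[-]
after 7 — deliver 3→0: ·
after 8 — deliver 0→2: n2:part/t1/[-]
after 9 — deliver 2→0: n0:coor/t1/[q]
after 10 — deliver 0→4: n4:part/t1/[q]
after 11 — deliver 0→1: n1:part/t1/[q]
after 12 — deliver 2→1: ·
after 13 — timeout(0): n0:coor/t2/[q]
after 14 — timeout(0): n0:coor/t3/[q]
after 15 — deliver 1→4: ·
after 16 — timeout(0): n0:coor/t4/[q]
after 17 — deliver 0→3: n3:part/t1/[q]
after 18 — deliver 1→3: ·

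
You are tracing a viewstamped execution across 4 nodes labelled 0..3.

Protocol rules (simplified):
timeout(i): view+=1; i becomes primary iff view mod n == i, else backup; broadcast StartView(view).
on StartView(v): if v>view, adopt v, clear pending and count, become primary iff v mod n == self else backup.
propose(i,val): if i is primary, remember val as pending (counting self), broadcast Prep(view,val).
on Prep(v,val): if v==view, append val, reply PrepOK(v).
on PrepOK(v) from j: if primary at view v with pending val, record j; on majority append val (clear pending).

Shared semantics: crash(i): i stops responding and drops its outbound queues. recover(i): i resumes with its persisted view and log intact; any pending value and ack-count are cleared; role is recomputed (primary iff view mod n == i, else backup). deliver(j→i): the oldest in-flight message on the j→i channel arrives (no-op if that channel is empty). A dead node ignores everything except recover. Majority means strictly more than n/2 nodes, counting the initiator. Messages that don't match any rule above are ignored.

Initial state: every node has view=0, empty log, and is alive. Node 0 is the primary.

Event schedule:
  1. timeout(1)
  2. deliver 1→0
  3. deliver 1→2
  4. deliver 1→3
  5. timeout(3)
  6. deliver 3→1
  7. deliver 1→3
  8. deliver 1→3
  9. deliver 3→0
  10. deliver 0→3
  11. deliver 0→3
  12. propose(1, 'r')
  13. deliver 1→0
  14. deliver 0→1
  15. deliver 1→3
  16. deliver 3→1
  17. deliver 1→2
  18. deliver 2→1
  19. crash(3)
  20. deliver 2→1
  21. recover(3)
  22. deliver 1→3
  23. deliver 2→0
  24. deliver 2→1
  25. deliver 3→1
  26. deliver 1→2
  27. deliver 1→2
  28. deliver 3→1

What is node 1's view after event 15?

1. timeout(1):  <1:prim v1 ->
2. deliver 1→0:  <0:back v1 ->
3. deliver 1→2:  <2:back v1 ->
4. deliver 1→3:  <3:back v1 ->
5. timeout(3):  <3:back v2 ->
6. deliver 3→1:  <1:back v2 ->
7. deliver 1→3:  nop
8. deliver 1→3:  nop
9. deliver 3→0:  <0:back v2 ->
10. deliver 0→3:  nop
11. deliver 0→3:  nop
12. propose(1,'r'):  nop
13. deliver 1→0:  nop
14. deliver 0→1:  nop
15. deliver 1→3:  nop

2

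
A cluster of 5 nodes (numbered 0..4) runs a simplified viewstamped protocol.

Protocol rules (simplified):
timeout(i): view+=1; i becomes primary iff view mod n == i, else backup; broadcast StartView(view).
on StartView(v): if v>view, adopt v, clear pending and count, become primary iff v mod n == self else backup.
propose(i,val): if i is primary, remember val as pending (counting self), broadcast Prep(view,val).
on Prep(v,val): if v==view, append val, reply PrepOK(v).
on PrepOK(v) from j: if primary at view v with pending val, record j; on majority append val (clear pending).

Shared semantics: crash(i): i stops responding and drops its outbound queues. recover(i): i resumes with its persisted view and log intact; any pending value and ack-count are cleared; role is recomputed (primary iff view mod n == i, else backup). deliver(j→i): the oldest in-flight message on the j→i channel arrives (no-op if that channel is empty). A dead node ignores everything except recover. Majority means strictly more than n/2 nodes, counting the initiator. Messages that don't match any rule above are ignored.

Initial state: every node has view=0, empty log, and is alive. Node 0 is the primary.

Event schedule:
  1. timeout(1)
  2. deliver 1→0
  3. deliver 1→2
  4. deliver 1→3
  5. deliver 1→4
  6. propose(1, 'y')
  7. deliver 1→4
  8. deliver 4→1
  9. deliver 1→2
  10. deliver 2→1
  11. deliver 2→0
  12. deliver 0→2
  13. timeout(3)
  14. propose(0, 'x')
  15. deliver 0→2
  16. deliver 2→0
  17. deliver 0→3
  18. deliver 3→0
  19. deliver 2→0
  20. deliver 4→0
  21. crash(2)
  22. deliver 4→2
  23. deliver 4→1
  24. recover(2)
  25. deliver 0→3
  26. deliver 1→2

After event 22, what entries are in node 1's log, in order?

y

1. timeout(1):  <1:prim v1 ->
2. deliver 1→0:  <0:back v1 ->
3. deliver 1→2:  <2:back v1 ->
4. deliver 1→3:  <3:back v1 ->
5. deliver 1→4:  <4:back v1 ->
6. propose(1,'y'):  nop
7. deliver 1→4:  <4:back v1 y>
8. deliver 4→1:  nop
9. deliver 1→2:  <2:back v1 y>
10. deliver 2→1:  <1:prim v1 y>
11. deliver 2→0:  nop
12. deliver 0→2:  nop
13. timeout(3):  <3:back v2 ->
14. propose(0,'x'):  nop
15. deliver 0→2:  nop
16. deliver 2→0:  nop
17. deliver 0→3:  nop
18. deliver 3→0:  <0:back v2 ->
19. deliver 2→0:  nop
20. deliver 4→0:  nop
21. crash(2):  <2:✗back v1 y>
22. deliver 4→2:  nop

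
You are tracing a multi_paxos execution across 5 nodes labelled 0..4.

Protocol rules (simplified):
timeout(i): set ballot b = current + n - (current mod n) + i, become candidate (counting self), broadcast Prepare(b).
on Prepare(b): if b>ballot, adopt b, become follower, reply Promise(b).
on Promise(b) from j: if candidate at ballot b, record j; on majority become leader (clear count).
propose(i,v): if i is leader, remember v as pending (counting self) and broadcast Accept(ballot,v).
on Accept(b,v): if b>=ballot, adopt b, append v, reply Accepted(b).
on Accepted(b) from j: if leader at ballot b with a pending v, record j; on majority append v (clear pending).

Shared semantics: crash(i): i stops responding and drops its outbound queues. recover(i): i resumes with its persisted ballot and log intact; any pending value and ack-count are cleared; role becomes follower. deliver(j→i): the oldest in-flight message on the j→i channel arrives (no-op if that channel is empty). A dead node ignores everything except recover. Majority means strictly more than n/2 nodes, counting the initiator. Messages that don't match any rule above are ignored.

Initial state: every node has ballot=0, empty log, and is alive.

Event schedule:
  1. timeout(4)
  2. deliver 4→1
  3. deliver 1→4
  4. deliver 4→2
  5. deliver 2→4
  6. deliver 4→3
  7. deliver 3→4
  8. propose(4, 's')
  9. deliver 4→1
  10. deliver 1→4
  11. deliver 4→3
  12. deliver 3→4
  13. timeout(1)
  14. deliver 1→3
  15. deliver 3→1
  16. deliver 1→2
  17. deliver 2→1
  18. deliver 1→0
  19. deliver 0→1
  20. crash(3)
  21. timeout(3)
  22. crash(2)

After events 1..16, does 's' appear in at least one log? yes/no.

yes

e1 timeout(4): 4[cand,b=9,-]
e2 deliver 4→1: 1[foll,b=9,-]
e3 deliver 1→4: ·
e4 deliver 4→2: 2[foll,b=9,-]
e5 deliver 2→4: 4[lead,b=9,-]
e6 deliver 4→3: 3[foll,b=9,-]
e7 deliver 3→4: ·
e8 propose(4,'s'): ·
e9 deliver 4→1: 1[foll,b=9,s]
e10 deliver 1→4: ·
e11 deliver 4→3: 3[foll,b=9,s]
e12 deliver 3→4: 4[lead,b=9,s]
e13 timeout(1): 1[cand,b=11,s]
e14 deliver 1→3: 3[foll,b=11,s]
e15 deliver 3→1: ·
e16 deliver 1→2: 2[foll,b=11,-]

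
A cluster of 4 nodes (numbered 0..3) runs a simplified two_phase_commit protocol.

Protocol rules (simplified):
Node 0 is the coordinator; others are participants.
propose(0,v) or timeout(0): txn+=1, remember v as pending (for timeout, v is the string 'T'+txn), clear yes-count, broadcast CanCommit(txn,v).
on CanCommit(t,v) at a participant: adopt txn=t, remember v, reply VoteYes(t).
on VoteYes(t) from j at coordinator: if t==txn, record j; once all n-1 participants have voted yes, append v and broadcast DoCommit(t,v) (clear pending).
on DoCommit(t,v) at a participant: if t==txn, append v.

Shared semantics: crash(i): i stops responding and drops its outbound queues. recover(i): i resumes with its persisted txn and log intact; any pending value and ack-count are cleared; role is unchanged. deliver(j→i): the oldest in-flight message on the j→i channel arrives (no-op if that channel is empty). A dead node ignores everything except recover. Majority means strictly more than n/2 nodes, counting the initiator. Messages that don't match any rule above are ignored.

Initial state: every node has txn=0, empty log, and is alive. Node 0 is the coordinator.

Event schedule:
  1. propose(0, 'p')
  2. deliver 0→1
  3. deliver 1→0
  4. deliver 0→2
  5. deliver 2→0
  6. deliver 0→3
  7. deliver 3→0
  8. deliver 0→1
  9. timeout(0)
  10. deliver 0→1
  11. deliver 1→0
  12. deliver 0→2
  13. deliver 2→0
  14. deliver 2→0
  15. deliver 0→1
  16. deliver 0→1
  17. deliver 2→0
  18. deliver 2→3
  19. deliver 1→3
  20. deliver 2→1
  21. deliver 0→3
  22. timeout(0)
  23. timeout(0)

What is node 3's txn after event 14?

1

e1 propose(0,'p'): 0[coor,t=1,-]
e2 deliver 0→1: 1[part,t=1,-]
e3 deliver 1→0: ·
e4 deliver 0→2: 2[part,t=1,-]
e5 deliver 2→0: ·
e6 deliver 0→3: 3[part,t=1,-]
e7 deliver 3→0: 0[coor,t=1,p]
e8 deliver 0→1: 1[part,t=1,p]
e9 timeout(0): 0[coor,t=2,p]
e10 deliver 0→1: 1[part,t=2,p]
e11 deliver 1→0: ·
e12 deliver 0→2: 2[part,t=1,p]
e13 deliver 2→0: ·
e14 deliver 2→0: ·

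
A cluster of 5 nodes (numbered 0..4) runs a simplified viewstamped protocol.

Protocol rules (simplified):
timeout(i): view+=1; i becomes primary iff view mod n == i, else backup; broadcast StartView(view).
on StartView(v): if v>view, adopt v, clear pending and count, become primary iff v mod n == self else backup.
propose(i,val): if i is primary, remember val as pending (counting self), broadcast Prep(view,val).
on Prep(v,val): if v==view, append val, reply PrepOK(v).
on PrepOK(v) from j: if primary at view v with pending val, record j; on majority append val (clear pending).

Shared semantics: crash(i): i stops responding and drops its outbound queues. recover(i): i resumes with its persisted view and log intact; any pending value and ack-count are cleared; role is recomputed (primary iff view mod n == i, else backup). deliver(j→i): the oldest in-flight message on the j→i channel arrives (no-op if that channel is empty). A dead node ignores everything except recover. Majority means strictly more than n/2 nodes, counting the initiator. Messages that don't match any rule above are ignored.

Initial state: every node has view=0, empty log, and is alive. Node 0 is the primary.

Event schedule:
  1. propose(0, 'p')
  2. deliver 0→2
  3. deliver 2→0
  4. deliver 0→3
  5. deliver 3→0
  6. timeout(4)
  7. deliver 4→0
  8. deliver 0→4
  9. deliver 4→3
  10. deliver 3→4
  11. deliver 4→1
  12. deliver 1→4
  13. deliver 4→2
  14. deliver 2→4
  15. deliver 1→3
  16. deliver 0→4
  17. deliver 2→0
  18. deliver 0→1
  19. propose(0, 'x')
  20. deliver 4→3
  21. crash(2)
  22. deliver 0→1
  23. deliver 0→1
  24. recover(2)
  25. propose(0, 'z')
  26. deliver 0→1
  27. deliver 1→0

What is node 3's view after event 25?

1

after 1 — propose(0,'p'): ·
after 2 — deliver 0→2: n2:back/v0/[p]
after 3 — deliver 2→0: ·
after 4 — deliver 0→3: n3:back/v0/[p]
after 5 — deliver 3→0: n0:prim/v0/[p]
after 6 — timeout(4): n4:back/v1/[-]
after 7 — deliver 4→0: n0:back/v1/[p]
after 8 — deliver 0→4: ·
after 9 — deliver 4→3: n3:back/v1/[p]
after 10 — deliver 3→4: ·
after 11 — deliver 4→1: n1:prim/v1/[-]
after 12 — deliver 1→4: ·
after 13 — deliver 4→2: n2:back/v1/[p]
after 14 — deliver 2→4: ·
after 15 — deliver 1→3: ·
after 16 — deliver 0→4: ·
after 17 — deliver 2→0: ·
after 18 — deliver 0→1: ·
after 19 — propose(0,'x'): ·
after 20 — deliver 4→3: ·
after 21 — crash(2): n2:✗back/v1/[p]
after 22 — deliver 0→1: ·
after 23 — deliver 0→1: ·
after 24 — recover(2): n2:back/v1/[p]
after 25 — propose(0,'z'): ·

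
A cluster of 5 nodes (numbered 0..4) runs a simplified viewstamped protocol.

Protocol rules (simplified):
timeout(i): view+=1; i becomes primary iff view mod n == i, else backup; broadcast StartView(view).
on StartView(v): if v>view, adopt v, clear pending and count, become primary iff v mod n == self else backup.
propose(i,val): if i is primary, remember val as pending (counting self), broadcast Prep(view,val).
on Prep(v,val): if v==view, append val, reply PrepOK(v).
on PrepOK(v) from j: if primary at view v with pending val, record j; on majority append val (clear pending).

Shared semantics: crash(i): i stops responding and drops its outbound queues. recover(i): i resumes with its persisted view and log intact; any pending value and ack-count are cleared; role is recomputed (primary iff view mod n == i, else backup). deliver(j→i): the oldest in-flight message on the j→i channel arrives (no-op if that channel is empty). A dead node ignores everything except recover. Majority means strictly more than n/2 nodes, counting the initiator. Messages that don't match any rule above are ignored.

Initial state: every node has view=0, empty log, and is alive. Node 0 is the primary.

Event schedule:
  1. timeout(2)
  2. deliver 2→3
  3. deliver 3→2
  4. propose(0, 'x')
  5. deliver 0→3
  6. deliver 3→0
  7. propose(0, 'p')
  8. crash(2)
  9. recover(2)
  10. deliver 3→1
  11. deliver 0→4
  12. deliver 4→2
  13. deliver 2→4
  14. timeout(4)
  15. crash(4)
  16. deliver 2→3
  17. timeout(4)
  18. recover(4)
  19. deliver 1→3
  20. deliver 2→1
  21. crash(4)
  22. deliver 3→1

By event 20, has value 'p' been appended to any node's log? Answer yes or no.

step 1 timeout(2): 2={back,v=1,log=-}
step 2 deliver 2→3: 3={back,v=1,log=-}
step 3 deliver 3→2: —
step 4 propose(0,'x'): —
step 5 deliver 0→3: —
step 6 deliver 3→0: —
step 7 propose(0,'p'): —
step 8 crash(2): 2={✗back,v=1,log=-}
step 9 recover(2): 2={back,v=1,log=-}
step 10 deliver 3→1: —
step 11 deliver 0→4: 4={back,v=0,log=x}
step 12 deliver 4→2: —
step 13 deliver 2→4: —
step 14 timeout(4): 4={back,v=1,log=x}
step 15 crash(4): 4={✗back,v=1,log=x}
step 16 deliver 2→3: —
step 17 timeout(4): —
step 18 recover(4): 4={back,v=1,log=x}
step 19 deliver 1→3: —
step 20 deliver 2→1: —

no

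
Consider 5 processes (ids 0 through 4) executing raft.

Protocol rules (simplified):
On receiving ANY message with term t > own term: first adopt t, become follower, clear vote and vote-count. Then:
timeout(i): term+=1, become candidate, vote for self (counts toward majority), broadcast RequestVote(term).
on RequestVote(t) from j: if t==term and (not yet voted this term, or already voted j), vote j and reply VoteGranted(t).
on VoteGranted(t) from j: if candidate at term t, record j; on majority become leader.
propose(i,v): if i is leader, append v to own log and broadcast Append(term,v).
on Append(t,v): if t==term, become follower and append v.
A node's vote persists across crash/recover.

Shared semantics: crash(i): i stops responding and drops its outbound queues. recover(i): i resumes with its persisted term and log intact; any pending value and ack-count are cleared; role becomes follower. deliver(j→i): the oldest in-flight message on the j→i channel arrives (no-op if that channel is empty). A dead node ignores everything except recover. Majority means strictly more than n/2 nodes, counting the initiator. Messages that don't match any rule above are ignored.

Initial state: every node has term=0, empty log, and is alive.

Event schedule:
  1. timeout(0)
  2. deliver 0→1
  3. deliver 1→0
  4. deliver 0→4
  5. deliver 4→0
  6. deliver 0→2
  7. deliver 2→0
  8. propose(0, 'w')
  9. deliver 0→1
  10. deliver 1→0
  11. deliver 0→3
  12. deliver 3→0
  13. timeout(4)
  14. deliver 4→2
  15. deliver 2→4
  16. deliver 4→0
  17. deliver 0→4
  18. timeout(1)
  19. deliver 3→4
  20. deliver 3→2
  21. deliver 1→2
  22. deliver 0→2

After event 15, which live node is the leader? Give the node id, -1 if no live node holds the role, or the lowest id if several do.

step 1 timeout(0): 0={cand,t=1,log=-}
step 2 deliver 0→1: 1={foll,t=1,log=-}
step 3 deliver 1→0: —
step 4 deliver 0→4: 4={foll,t=1,log=-}
step 5 deliver 4→0: 0={lead,t=1,log=-}
step 6 deliver 0→2: 2={foll,t=1,log=-}
step 7 deliver 2→0: —
step 8 propose(0,'w'): 0={lead,t=1,log=w}
step 9 deliver 0→1: 1={foll,t=1,log=w}
step 10 deliver 1→0: —
step 11 deliver 0→3: 3={foll,t=1,log=-}
step 12 deliver 3→0: —
step 13 timeout(4): 4={cand,t=2,log=-}
step 14 deliver 4→2: 2={foll,t=2,log=-}
step 15 deliver 2→4: —

0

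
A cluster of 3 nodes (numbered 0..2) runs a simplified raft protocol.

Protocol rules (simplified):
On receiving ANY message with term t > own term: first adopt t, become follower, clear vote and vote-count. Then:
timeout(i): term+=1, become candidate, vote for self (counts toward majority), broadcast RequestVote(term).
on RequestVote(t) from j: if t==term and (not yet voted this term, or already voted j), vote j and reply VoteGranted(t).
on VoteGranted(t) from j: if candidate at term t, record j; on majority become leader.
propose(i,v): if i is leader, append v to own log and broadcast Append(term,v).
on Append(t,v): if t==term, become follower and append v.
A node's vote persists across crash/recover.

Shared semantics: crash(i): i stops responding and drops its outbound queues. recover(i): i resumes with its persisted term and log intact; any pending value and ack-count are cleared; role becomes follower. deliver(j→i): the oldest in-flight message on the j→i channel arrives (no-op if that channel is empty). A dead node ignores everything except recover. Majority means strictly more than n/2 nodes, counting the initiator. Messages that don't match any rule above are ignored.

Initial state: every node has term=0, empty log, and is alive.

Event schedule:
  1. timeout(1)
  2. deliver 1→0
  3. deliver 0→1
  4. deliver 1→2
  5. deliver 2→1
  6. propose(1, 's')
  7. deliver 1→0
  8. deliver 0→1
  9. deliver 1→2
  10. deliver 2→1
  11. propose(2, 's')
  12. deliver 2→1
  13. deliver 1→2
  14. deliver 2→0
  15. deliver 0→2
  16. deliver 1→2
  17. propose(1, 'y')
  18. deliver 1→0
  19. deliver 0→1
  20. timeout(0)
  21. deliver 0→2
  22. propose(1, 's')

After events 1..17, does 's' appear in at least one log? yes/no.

yes

[1] timeout(1) → N1(cand t1 [-])
[2] deliver 1→0 → N0(foll t1 [-])
[3] deliver 0→1 → N1(lead t1 [-])
[4] deliver 1→2 → N2(foll t1 [-])
[5] deliver 2→1 → ∅
[6] propose(1,'s') → N1(lead t1 [s])
[7] deliver 1→0 → N0(foll t1 [s])
[8] deliver 0→1 → ∅
[9] deliver 1→2 → N2(foll t1 [s])
[10] deliver 2→1 → ∅
[11] propose(2,'s') → ∅
[12] deliver 2→1 → ∅
[13] deliver 1→2 → ∅
[14] deliver 2→0 → ∅
[15] deliver 0→2 → ∅
[16] deliver 1→2 → ∅
[17] propose(1,'y') → N1(lead t1 [s,y])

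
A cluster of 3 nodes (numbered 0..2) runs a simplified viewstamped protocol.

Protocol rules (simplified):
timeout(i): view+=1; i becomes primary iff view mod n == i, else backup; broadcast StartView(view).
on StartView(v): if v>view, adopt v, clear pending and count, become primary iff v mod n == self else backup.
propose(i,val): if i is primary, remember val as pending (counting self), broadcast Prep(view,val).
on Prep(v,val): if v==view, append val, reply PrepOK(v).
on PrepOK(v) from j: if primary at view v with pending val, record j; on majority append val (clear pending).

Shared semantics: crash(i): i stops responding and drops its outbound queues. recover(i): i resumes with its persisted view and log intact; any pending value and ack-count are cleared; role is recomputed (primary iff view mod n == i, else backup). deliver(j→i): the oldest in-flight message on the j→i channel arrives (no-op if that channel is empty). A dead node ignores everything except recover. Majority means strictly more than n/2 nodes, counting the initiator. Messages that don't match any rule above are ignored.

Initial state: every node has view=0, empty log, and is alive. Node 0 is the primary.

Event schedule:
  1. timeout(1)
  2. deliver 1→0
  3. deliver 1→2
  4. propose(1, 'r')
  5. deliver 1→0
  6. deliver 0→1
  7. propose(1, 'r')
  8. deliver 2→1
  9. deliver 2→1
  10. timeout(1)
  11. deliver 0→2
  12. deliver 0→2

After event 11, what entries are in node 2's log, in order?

empty

[1] timeout(1) → N1(prim v1 [-])
[2] deliver 1→0 → N0(back v1 [-])
[3] deliver 1→2 → N2(back v1 [-])
[4] propose(1,'r') → ∅
[5] deliver 1→0 → N0(back v1 [r])
[6] deliver 0→1 → N1(prim v1 [r])
[7] propose(1,'r') → ∅
[8] deliver 2→1 → ∅
[9] deliver 2→1 → ∅
[10] timeout(1) → N1(back v2 [r])
[11] deliver 0→2 → ∅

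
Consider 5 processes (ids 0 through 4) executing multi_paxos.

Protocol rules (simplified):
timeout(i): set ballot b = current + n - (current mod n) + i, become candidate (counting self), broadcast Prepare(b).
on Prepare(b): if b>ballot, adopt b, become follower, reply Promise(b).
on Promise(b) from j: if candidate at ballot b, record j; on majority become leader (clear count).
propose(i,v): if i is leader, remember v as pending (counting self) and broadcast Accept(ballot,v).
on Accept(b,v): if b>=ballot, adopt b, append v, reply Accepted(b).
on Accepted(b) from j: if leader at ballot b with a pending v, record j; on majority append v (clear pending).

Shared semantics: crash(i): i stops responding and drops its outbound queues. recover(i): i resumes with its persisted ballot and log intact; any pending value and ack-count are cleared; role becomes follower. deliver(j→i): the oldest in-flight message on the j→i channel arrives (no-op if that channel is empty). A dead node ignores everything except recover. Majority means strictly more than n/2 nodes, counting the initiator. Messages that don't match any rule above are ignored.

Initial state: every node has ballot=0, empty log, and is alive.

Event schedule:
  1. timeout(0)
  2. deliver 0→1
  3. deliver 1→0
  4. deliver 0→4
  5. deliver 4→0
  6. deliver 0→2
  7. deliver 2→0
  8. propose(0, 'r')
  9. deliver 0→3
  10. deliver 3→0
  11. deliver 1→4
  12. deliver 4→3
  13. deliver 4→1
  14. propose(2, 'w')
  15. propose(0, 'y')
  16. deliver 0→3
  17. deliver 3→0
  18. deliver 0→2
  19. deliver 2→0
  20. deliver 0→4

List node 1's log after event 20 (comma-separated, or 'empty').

1. timeout(0):  <0:cand b5 ->
2. deliver 0→1:  <1:foll b5 ->
3. deliver 1→0:  nop
4. deliver 0→4:  <4:foll b5 ->
5. deliver 4→0:  <0:lead b5 ->
6. deliver 0→2:  <2:foll b5 ->
7. deliver 2→0:  nop
8. propose(0,'r'):  nop
9. deliver 0→3:  <3:foll b5 ->
10. deliver 3→0:  nop
11. deliver 1→4:  nop
12. deliver 4→3:  nop
13. deliver 4→1:  nop
14. propose(2,'w'):  nop
15. propose(0,'y'):  nop
16. deliver 0→3:  <3:foll b5 r>
17. deliver 3→0:  nop
18. deliver 0→2:  <2:foll b5 r>
19. deliver 2→0:  <0:lead b5 y>
20. deliver 0→4:  <4:foll b5 r>

empty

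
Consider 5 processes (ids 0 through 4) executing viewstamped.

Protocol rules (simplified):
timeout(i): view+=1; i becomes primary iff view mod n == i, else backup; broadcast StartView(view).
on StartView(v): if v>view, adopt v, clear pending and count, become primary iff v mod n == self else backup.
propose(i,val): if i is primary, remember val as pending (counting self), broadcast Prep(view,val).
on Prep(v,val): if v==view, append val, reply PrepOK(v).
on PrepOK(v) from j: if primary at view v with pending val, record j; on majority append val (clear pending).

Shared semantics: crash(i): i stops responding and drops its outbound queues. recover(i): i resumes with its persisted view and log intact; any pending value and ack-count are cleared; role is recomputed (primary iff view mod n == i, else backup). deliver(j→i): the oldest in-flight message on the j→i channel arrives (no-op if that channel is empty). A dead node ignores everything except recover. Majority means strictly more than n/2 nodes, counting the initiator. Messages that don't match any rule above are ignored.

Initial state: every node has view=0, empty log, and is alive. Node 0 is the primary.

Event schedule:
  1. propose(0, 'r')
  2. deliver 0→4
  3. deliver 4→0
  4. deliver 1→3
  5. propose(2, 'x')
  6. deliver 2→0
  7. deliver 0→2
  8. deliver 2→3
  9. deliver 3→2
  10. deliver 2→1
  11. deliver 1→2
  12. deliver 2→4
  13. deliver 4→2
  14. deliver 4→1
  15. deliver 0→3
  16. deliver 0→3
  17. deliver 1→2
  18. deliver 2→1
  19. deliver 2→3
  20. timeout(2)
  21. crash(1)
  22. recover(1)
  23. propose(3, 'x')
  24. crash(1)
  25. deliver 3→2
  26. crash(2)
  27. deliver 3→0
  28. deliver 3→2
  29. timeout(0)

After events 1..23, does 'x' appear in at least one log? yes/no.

no

[1] propose(0,'r') → ∅
[2] deliver 0→4 → N4(back v0 [r])
[3] deliver 4→0 → ∅
[4] deliver 1→3 → ∅
[5] propose(2,'x') → ∅
[6] deliver 2→0 → ∅
[7] deliver 0→2 → N2(back v0 [r])
[8] deliver 2→3 → ∅
[9] deliver 3→2 → ∅
[10] deliver 2→1 → ∅
[11] deliver 1→2 → ∅
[12] deliver 2→4 → ∅
[13] deliver 4→2 → ∅
[14] deliver 4→1 → ∅
[15] deliver 0→3 → N3(back v0 [r])
[16] deliver 0→3 → ∅
[17] deliver 1→2 → ∅
[18] deliver 2→1 → ∅
[19] deliver 2→3 → ∅
[20] timeout(2) → N2(back v1 [r])
[21] crash(1) → N1(✗back v0 [-])
[22] recover(1) → N1(back v0 [-])
[23] propose(3,'x') → ∅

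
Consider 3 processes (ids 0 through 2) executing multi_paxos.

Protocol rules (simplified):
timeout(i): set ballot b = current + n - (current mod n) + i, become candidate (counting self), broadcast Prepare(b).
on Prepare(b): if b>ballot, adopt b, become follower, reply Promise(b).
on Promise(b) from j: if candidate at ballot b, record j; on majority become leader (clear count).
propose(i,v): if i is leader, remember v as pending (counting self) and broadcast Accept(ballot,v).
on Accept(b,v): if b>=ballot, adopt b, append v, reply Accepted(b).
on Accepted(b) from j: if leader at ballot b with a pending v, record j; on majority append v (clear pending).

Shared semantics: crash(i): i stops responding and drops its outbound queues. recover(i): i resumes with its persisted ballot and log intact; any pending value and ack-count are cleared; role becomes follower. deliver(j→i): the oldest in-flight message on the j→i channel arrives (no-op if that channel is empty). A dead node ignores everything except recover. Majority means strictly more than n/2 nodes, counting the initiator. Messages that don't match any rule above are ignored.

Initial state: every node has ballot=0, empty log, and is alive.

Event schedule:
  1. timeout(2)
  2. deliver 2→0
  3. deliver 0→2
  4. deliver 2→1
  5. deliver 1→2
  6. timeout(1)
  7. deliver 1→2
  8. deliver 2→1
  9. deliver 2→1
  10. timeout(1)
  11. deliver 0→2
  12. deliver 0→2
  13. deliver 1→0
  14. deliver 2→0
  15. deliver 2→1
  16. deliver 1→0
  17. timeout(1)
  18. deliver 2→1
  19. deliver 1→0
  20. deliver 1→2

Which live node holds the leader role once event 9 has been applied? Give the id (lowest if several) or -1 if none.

1. timeout(2):  <2:cand b5 ->
2. deliver 2→0:  <0:foll b5 ->
3. deliver 0→2:  <2:lead b5 ->
4. deliver 2→1:  <1:foll b5 ->
5. deliver 1→2:  nop
6. timeout(1):  <1:cand b7 ->
7. deliver 1→2:  <2:foll b7 ->
8. deliver 2→1:  <1:lead b7 ->
9. deliver 2→1:  nop

1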